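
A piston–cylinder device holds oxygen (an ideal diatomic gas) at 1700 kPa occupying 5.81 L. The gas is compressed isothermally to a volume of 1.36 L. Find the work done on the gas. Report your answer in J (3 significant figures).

Isothermal: W = nRT ln(V₂/V₁) = P₁V₁ ln(V₂/V₁).
P₁V₁ = (1700 kPa)(5.81 L) = 9877 J.
W = 9877 × ln(1.36/5.81) = 9877 × -1.452
W_by_gas = -14342 J; work on gas = −W_by = 14342 J.

W ≈ 14300 J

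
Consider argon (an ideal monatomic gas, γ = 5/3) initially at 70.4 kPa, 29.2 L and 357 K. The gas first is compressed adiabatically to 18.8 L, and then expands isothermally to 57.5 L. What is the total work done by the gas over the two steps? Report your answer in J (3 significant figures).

Step 1 (adiabatic): W = (P₁V₁ − P₂V₂)/(γ−1) = (2056 − 2757)/0.667 = -1052 J.
After step 1: P = 146.6 kPa, V = 18.8 L, T = 478.8 K.
Step 2 (isothermal): W = P₁V₁ ln(V₂/V₁) = (2757) ln(57.5/18.8) = 3082 J.
W_total = -1052 + 3082 = 2030 J.

W_total ≈ 2030 J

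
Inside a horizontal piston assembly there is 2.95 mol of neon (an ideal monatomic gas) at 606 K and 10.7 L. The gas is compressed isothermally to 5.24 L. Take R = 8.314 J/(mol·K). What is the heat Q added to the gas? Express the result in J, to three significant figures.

Isothermal ⇒ ΔU = 0, so Q = W = nRT ln(V₂/V₁).
Q = (2.95)(8.314)(606) ln(5.24/10.7) = 14863 × -0.7139 = -10611 J.

Q ≈ -10600 J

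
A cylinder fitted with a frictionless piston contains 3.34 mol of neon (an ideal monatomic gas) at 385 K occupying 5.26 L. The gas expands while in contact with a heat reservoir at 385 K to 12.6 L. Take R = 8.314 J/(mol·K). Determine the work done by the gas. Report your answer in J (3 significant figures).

Isothermal: W = nRT ln(V₂/V₁).
W = (3.34)(8.314)(385) × ln(12.6/5.26)
  = 10691 × 0.8736
W_by_gas = 9339 J.

W ≈ 9340 J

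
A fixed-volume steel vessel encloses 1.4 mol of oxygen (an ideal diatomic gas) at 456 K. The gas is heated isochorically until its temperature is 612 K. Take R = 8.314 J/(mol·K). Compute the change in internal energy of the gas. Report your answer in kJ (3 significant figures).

ΔU ≈ 4.54 kJ

Constant volume ⇒ W = 0, so Q = ΔU = nCᵥΔT with Cᵥ = 5R/2 = 20.79 J/(mol·K).
ΔU = (1.4)(20.79)(612 − 456) = 4539 J.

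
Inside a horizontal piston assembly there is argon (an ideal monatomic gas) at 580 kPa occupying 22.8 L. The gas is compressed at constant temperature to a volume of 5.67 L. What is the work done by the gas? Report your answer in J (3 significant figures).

Isothermal: W = nRT ln(V₂/V₁) = P₁V₁ ln(V₂/V₁).
P₁V₁ = (580 kPa)(22.8 L) = 13224 J.
W = 13224 × ln(5.67/22.8) = 13224 × -1.392
W_by_gas = -18402 J.

W ≈ -18400 J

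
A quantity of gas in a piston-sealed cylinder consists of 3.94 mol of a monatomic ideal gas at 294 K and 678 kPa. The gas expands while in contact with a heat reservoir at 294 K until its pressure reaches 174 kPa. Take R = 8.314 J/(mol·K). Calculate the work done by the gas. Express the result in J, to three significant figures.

W ≈ 13100 J

Isothermal process: W = nRT ln(V₂/V₁) = nRT ln(P₁/P₂).
W = (3.94)(8.314)(294) × ln(678/174)
  = 9631 × ln(3.897) = 9631 × 1.36
W_by_gas = 13099 J.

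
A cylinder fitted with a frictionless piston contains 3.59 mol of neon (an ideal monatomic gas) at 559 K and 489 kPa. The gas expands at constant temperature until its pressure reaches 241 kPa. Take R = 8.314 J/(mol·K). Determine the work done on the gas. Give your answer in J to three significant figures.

W ≈ -11800 J

Isothermal process: W = nRT ln(V₂/V₁) = nRT ln(P₁/P₂).
W = (3.59)(8.314)(559) × ln(489/241)
  = 16685 × ln(2.029) = 16685 × 0.7076
W_by_gas = 11805 J; work on gas = −W_by = -11805 J.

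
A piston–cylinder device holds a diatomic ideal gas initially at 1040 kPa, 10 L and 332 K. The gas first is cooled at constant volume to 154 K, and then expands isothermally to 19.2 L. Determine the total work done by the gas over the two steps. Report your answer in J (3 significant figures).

W_total ≈ 3150 J

Step 1 (isochoric): W = 0 (constant volume).
After step 1: P = 482.4 kPa (V unchanged).
Step 2 (isothermal): W = P₁V₁ ln(V₂/V₁) = (4824) ln(19.2/10) = 3147 J.
W_total = 0 + 3147 = 3147 J.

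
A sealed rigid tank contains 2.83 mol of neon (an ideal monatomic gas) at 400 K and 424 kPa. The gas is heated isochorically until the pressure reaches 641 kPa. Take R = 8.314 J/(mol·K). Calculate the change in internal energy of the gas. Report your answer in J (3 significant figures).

ΔU ≈ 7230 J

Constant volume ⇒ W = 0, so Q = ΔU = nCᵥΔT with Cᵥ = 3R/2 = 12.47 J/(mol·K).
At constant V, T₂/T₁ = P₂/P₁ ⇒ ΔT = T₁(P₂/P₁ − 1) = 400·(641/424 − 1) = 204.7 K.
ΔU = (2.83)(12.47)(204.7) = 7225 J.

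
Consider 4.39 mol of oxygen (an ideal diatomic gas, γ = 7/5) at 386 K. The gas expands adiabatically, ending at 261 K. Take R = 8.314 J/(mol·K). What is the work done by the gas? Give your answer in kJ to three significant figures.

W ≈ 11.4 kJ

Adiabatic ⇒ Q = 0, so W_by = −ΔU = nCᵥ(T₁ − T₂).
Cᵥ = 5R/2 = 20.79 J/(mol·K).
W = (4.39)(20.79)(386 − 261) = 11406 J.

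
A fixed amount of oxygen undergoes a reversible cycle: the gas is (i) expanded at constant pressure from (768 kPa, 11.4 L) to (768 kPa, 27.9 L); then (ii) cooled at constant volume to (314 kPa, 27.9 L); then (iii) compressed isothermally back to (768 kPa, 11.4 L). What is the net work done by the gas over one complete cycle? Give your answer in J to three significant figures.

Leg (i): W = PΔV = (768)(27.9 − 11.4) = 12672 J.
Leg (ii): W = 0.
Leg (iii): W = PᵢVᵢ ln(V_f/Vᵢ) = (8761) ln(11.4/27.9) = -7841 J.
W_net = 12672 − 7841 = 4831 J.

W_net ≈ 4830 J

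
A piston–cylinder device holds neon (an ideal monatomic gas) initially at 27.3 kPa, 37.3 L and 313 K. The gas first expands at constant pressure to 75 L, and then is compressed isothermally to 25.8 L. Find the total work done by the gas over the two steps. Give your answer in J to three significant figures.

W_total ≈ -1160 J

Step 1 (isobaric): W = PΔV = (27.3 kPa)(75 − 37.3 L) = 1029 J.
After step 1: P = 27.3 kPa, V = 75 L, T = 629.4 K.
Step 2 (isothermal): W = P₁V₁ ln(V₂/V₁) = (2048) ln(25.8/75) = -2185 J.
W_total = 1029 − 2185 = -1156 J.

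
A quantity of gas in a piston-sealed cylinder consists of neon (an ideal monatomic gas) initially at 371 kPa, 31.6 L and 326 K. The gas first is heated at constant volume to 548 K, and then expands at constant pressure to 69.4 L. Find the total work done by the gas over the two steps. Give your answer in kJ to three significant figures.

W_total ≈ 23.6 kJ

Step 1 (isochoric): W = 0 (constant volume).
After step 1: P = 623.6 kPa (V unchanged).
Step 2 (isobaric): W = PΔV = (623.6 kPa)(69.4 − 31.6 L) = 23574 J.
W_total = 0 + 23574 = 23574 J.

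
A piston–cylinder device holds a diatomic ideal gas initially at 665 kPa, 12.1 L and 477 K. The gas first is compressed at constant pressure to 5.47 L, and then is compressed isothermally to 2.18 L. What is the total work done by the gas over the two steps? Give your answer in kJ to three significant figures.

W_total ≈ -7.76 kJ

Step 1 (isobaric): W = PΔV = (665 kPa)(5.47 − 12.1 L) = -4409 J.
After step 1: P = 665 kPa, V = 5.47 L, T = 215.6 K.
Step 2 (isothermal): W = P₁V₁ ln(V₂/V₁) = (3638) ln(2.18/5.47) = -3346 J.
W_total = -4409 − 3346 = -7755 J.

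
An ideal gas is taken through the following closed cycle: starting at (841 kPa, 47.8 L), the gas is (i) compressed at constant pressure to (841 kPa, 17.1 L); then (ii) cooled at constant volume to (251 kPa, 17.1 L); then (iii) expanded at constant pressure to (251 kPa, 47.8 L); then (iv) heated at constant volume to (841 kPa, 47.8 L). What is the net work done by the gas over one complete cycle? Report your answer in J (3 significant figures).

W_net ≈ -18100 J

Constant-volume legs do no work.
W(i) = (841)(17.1 − 47.8) = -25819 J; W(iii) = (251)(47.8 − 17.1) = 7706 J.
W_net = -25819 + 7706 = -18113 J (the counter-clockwise enclosed area).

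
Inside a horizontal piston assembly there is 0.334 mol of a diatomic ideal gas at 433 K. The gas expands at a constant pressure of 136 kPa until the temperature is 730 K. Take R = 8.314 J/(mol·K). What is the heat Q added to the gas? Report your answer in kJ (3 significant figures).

Isobaric: W = nRΔT = (0.334)(8.314)(297) = 824.7 J.
ΔU = nCᵥΔT with Cᵥ = 5R/2: ΔU = (0.334)(20.79)(297) = 2062 J.
Q = ΔU + W = 2062 + 824.7 = 2887 J.

Q ≈ 2.89 kJ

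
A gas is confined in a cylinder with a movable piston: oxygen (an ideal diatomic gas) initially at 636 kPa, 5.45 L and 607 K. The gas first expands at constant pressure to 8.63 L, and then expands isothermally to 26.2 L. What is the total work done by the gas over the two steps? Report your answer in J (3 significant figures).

W_total ≈ 8120 J

Step 1 (isobaric): W = PΔV = (636 kPa)(8.63 − 5.45 L) = 2022 J.
After step 1: P = 636 kPa, V = 8.63 L, T = 961.2 K.
Step 2 (isothermal): W = P₁V₁ ln(V₂/V₁) = (5489) ln(26.2/8.63) = 6095 J.
W_total = 2022 + 6095 = 8118 J.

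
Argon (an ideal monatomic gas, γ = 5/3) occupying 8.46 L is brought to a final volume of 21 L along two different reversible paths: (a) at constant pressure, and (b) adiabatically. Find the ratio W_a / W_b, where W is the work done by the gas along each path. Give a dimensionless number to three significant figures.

Path (a) isobaric: W = P₁(V₂ − V₁) → W_a/(P₁V₁) = 1.482.
Path (b) adiabatic: W = P₁V₁(1 − (V₁/V₂)^(γ−1))/(γ−1) → W_b/(P₁V₁) = 0.6818.
W_a / W_b = 1.482 / 0.6818 = 2.174.

W_a / W_b ≈ 2.17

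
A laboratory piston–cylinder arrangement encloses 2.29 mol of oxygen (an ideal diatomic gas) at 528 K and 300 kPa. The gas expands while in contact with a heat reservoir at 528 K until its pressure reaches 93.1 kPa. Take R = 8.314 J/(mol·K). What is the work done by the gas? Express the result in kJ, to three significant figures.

Isothermal process: W = nRT ln(V₂/V₁) = nRT ln(P₁/P₂).
W = (2.29)(8.314)(528) × ln(300/93.1)
  = 10053 × ln(3.222) = 10053 × 1.17
W_by_gas = 11763 J.

W ≈ 11.8 kJ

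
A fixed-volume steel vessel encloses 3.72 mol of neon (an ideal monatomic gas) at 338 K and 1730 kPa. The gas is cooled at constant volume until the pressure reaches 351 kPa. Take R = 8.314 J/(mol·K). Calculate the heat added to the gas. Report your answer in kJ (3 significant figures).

Constant volume ⇒ W = 0, so Q = ΔU = nCᵥΔT with Cᵥ = 3R/2 = 12.47 J/(mol·K).
At constant V, T₂/T₁ = P₂/P₁ ⇒ ΔT = T₁(P₂/P₁ − 1) = 338·(351/1730 − 1) = -269.4 K.
ΔU = (3.72)(12.47)(-269.4) = -12499 J.

Q ≈ -12.5 kJ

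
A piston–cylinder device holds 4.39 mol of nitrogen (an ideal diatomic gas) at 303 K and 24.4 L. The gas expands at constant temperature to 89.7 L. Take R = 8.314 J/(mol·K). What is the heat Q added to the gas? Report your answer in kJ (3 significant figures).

Q ≈ 14.4 kJ

Isothermal ⇒ ΔU = 0, so Q = W = nRT ln(V₂/V₁).
Q = (4.39)(8.314)(303) ln(89.7/24.4) = 11059 × 1.302 = 14398 J.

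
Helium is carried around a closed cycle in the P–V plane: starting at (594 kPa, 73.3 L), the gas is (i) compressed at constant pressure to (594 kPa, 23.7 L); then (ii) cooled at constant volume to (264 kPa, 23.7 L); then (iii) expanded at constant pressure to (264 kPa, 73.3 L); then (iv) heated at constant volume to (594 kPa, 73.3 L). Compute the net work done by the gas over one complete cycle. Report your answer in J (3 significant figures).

W_net ≈ -16400 J

Constant-volume legs do no work.
W(i) = (594)(23.7 − 73.3) = -29462 J; W(iii) = (264)(73.3 − 23.7) = 13094 J.
W_net = -29462 + 13094 = -16368 J (the counter-clockwise enclosed area).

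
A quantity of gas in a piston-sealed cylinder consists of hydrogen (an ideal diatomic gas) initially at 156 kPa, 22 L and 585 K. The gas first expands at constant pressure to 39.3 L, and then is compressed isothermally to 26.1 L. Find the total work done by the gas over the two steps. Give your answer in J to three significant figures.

Step 1 (isobaric): W = PΔV = (156 kPa)(39.3 − 22 L) = 2699 J.
After step 1: P = 156 kPa, V = 39.3 L, T = 1045 K.
Step 2 (isothermal): W = P₁V₁ ln(V₂/V₁) = (6131) ln(26.1/39.3) = -2509 J.
W_total = 2699 − 2509 = 189.5 J.

W_total ≈ 190 J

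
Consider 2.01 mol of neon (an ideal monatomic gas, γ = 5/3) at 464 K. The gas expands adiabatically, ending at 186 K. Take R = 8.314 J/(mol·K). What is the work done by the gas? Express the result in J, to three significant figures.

Adiabatic ⇒ Q = 0, so W_by = −ΔU = nCᵥ(T₁ − T₂).
Cᵥ = 3R/2 = 12.47 J/(mol·K).
W = (2.01)(12.47)(464 − 186) = 6969 J.

W ≈ 6970 J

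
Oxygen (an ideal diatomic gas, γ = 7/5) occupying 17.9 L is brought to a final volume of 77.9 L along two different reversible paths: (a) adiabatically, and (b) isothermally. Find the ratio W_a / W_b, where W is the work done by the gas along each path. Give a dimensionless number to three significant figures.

Path (a) adiabatic: W = P₁V₁(1 − (V₁/V₂)^(γ−1))/(γ−1) → W_a/(P₁V₁) = 1.112.
Path (b) isothermal: W = P₁V₁ ln(V₂/V₁) → W_b/(P₁V₁) = 1.471.
W_a / W_b = 1.112 / 1.471 = 0.756.

W_a / W_b ≈ 0.756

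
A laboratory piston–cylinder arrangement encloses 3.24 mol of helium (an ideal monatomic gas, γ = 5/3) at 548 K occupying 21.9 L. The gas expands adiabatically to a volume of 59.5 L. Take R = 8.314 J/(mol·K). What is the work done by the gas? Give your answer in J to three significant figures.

Adiabatic: TV^(γ−1) = const with γ = 5/3.
T₂ = T₁ (V₁/V₂)^(γ−1) = 548 × (21.9/59.5)^0.667 = 548 × 0.5136 = 281.4 K.
W_by = nCᵥ(T₁ − T₂) = (3.24)(12.47)(548 − 281.4) = 10770 J.

W ≈ 10800 J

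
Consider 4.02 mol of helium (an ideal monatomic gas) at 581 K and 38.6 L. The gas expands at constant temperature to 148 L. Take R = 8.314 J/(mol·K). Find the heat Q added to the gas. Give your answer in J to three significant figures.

Isothermal ⇒ ΔU = 0, so Q = W = nRT ln(V₂/V₁).
Q = (4.02)(8.314)(581) ln(148/38.6) = 19418 × 1.344 = 26097 J.

Q ≈ 26100 J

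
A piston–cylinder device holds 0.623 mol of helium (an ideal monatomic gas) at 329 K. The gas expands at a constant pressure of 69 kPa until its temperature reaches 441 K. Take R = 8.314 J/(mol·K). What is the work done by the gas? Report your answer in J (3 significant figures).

Isobaric: W = P ΔV = nR ΔT.
W = (0.623)(8.314)(441 − 329) = 580.1 J.

W ≈ 580 J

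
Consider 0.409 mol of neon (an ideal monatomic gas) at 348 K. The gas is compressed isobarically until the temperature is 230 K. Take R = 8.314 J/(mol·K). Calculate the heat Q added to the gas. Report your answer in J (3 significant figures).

Isobaric: W = nRΔT = (0.409)(8.314)(-118) = -401.3 J.
ΔU = nCᵥΔT with Cᵥ = 3R/2: ΔU = (0.409)(12.47)(-118) = -601.9 J.
Q = ΔU + W = -601.9 − 401.3 = -1003 J.

Q ≈ -1000 J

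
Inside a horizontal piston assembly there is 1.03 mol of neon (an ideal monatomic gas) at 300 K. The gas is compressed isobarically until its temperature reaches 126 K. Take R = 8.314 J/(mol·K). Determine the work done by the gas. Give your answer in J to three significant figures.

W ≈ -1490 J

Isobaric: W = P ΔV = nR ΔT.
W = (1.03)(8.314)(126 − 300) = -1490 J.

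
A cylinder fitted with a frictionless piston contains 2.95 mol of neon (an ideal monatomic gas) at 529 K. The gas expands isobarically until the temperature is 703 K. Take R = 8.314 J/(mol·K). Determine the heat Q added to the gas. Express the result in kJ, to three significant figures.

Isobaric: W = nRΔT = (2.95)(8.314)(174) = 4268 J.
ΔU = nCᵥΔT with Cᵥ = 3R/2: ΔU = (2.95)(12.47)(174) = 6401 J.
Q = ΔU + W = 6401 + 4268 = 10669 J.

Q ≈ 10.7 kJ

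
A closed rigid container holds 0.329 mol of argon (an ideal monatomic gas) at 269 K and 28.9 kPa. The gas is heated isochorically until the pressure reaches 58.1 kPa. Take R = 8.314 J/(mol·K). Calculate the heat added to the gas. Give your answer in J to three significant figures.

Q ≈ 1120 J

Constant volume ⇒ W = 0, so Q = ΔU = nCᵥΔT with Cᵥ = 3R/2 = 12.47 J/(mol·K).
At constant V, T₂/T₁ = P₂/P₁ ⇒ ΔT = T₁(P₂/P₁ − 1) = 269·(58.1/28.9 − 1) = 271.8 K.
ΔU = (0.329)(12.47)(271.8) = 1115 J.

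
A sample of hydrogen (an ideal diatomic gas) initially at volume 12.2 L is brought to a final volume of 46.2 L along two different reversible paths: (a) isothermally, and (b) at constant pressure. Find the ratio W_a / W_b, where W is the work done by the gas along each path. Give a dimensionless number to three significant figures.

W_a / W_b ≈ 0.478

Path (a) isothermal: W = P₁V₁ ln(V₂/V₁) → W_a/(P₁V₁) = 1.332.
Path (b) isobaric: W = P₁(V₂ − V₁) → W_b/(P₁V₁) = 2.787.
W_a / W_b = 1.332 / 2.787 = 0.4778.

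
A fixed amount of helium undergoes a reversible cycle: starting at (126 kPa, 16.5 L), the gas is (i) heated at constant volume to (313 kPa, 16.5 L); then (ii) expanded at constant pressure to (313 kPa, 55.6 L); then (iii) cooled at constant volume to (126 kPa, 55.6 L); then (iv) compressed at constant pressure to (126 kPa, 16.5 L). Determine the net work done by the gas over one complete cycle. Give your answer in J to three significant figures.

W_net ≈ 7310 J

Constant-volume legs do no work.
W(ii) = (313)(55.6 − 16.5) = 12238 J; W(iv) = (126)(16.5 − 55.6) = -4927 J.
W_net = 12238 − 4927 = 7312 J (the clockwise enclosed area).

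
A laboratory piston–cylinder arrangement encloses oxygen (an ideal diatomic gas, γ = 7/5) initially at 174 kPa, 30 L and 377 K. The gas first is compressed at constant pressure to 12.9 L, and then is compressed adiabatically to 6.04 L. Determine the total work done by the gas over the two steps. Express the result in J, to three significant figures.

Step 1 (isobaric): W = PΔV = (174 kPa)(12.9 − 30 L) = -2975 J.
After step 1: P = 174 kPa, V = 12.9 L, T = 162.1 K.
Step 2 (adiabatic): W = (P₁V₁ − P₂V₂)/(γ−1) = (2245 − 3041)/0.4 = -1990 J.
W_total = -2975 − 1990 = -4965 J.

W_total ≈ -4970 J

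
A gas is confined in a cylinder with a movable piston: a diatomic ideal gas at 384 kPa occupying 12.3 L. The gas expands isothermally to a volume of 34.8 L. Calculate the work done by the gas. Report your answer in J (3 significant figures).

W ≈ 4910 J

Isothermal: W = nRT ln(V₂/V₁) = P₁V₁ ln(V₂/V₁).
P₁V₁ = (384 kPa)(12.3 L) = 4723 J.
W = 4723 × ln(34.8/12.3) = 4723 × 1.04
W_by_gas = 4912 J.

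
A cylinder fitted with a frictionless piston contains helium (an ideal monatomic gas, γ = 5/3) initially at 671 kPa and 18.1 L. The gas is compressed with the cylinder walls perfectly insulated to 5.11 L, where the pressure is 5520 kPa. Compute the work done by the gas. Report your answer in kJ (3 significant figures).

Adiabatic: W = (P₁V₁ − P₂V₂)/(γ − 1) with γ = 5/3.
P₁V₁ = 12145 J, P₂V₂ = 28207 J.
W = (12145 − 28207) / 0.6667 = -24093 J.

W ≈ -24.1 kJ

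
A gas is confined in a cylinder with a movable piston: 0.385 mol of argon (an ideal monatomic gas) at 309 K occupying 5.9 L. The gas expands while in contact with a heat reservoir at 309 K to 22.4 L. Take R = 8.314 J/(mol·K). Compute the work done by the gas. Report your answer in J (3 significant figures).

W ≈ 1320 J

Isothermal: W = nRT ln(V₂/V₁).
W = (0.385)(8.314)(309) × ln(22.4/5.9)
  = 989.1 × 1.334
W_by_gas = 1320 J.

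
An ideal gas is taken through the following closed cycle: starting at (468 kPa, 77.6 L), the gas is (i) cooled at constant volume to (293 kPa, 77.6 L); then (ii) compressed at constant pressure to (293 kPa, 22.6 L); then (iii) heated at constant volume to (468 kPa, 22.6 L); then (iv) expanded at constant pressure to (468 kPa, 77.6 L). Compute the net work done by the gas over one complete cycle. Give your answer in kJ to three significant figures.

Constant-volume legs do no work.
W(ii) = (293)(22.6 − 77.6) = -16115 J; W(iv) = (468)(77.6 − 22.6) = 25740 J.
W_net = -16115 + 25740 = 9625 J (the clockwise enclosed area).

W_net ≈ 9.62 kJ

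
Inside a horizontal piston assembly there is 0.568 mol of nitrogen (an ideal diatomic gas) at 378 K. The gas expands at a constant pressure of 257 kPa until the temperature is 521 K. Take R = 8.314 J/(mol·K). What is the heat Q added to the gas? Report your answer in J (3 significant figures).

Q ≈ 2360 J

Isobaric: W = nRΔT = (0.568)(8.314)(143) = 675.3 J.
ΔU = nCᵥΔT with Cᵥ = 5R/2: ΔU = (0.568)(20.79)(143) = 1688 J.
Q = ΔU + W = 1688 + 675.3 = 2364 J.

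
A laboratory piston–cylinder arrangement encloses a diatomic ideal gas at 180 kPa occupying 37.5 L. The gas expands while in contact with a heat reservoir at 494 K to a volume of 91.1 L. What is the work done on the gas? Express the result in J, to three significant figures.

Isothermal: W = nRT ln(V₂/V₁) = P₁V₁ ln(V₂/V₁).
P₁V₁ = (180 kPa)(37.5 L) = 6750 J.
W = 6750 × ln(91.1/37.5) = 6750 × 0.8876
W_by_gas = 5991 J; work on gas = −W_by = -5991 J.

W ≈ -5990 J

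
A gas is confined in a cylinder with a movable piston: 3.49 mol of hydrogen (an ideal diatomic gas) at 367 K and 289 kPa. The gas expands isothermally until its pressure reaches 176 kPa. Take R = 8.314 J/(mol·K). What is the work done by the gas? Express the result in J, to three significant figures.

Isothermal process: W = nRT ln(V₂/V₁) = nRT ln(P₁/P₂).
W = (3.49)(8.314)(367) × ln(289/176)
  = 10649 × ln(1.642) = 10649 × 0.4959
W_by_gas = 5281 J.

W ≈ 5280 J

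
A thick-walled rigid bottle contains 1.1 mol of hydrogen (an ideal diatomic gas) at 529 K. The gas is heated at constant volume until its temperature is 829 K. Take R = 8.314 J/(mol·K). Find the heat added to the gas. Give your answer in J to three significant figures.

Q ≈ 6860 J

Constant volume ⇒ W = 0, so Q = ΔU = nCᵥΔT with Cᵥ = 5R/2 = 20.79 J/(mol·K).
ΔU = (1.1)(20.79)(829 − 529) = 6859 J.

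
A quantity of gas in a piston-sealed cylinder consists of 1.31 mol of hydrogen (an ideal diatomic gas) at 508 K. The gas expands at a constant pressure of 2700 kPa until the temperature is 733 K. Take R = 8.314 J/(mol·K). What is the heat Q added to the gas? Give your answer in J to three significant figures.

Isobaric: W = nRΔT = (1.31)(8.314)(225) = 2451 J.
ΔU = nCᵥΔT with Cᵥ = 5R/2: ΔU = (1.31)(20.79)(225) = 6126 J.
Q = ΔU + W = 6126 + 2451 = 8577 J.

Q ≈ 8580 J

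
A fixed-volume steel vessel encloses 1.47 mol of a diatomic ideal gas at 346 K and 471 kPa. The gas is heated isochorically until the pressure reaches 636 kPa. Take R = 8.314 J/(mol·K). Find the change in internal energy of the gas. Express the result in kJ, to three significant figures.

ΔU ≈ 3.70 kJ

Constant volume ⇒ W = 0, so Q = ΔU = nCᵥΔT with Cᵥ = 5R/2 = 20.79 J/(mol·K).
At constant V, T₂/T₁ = P₂/P₁ ⇒ ΔT = T₁(P₂/P₁ − 1) = 346·(636/471 − 1) = 121.2 K.
ΔU = (1.47)(20.79)(121.2) = 3703 J.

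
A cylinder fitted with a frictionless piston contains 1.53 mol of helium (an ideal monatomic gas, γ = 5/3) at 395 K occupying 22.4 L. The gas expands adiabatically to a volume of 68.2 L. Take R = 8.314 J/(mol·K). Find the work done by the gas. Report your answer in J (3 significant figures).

W ≈ 3950 J

Adiabatic: TV^(γ−1) = const with γ = 5/3.
T₂ = T₁ (V₁/V₂)^(γ−1) = 395 × (22.4/68.2)^0.667 = 395 × 0.476 = 188 K.
W_by = nCᵥ(T₁ − T₂) = (1.53)(12.47)(395 − 188) = 3949 J.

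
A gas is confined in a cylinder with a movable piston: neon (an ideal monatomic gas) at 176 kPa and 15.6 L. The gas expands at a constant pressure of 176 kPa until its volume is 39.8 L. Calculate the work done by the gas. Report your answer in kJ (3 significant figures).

Isobaric: W = P ΔV.
W = (176 kPa)(39.8 − 15.6 L) = (176)(24.2) = 4259 J.

W ≈ 4.26 kJ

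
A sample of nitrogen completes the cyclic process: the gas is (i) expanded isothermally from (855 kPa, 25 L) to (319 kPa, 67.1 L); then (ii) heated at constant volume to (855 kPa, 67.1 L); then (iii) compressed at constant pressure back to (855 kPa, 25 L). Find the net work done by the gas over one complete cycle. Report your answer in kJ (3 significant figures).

W_net ≈ -14.9 kJ

Leg (i): W = PᵢVᵢ ln(V_f/Vᵢ) = (21375) ln(67.1/25) = 21104 J.
Leg (ii): W = 0.
Leg (iii): W = PΔV = (855)(25 − 67.1) = -35995 J.
W_net = 21104 − 35995 = -14892 J.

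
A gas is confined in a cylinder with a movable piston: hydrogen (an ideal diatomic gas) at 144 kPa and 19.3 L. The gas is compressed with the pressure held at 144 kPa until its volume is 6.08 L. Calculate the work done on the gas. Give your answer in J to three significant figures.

Isobaric: W = P ΔV.
W = (144 kPa)(6.08 − 19.3 L) = (144)(-13.22) = -1904 J.
Work on gas = −W_by = 1904 J.

W ≈ 1900 J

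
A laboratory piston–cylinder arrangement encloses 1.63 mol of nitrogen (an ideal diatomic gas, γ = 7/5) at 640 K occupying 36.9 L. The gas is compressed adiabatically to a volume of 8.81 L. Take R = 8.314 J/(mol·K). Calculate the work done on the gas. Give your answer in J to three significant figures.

W ≈ 16800 J

Adiabatic: TV^(γ−1) = const with γ = 7/5.
T₂ = T₁ (V₁/V₂)^(γ−1) = 640 × (36.9/8.81)^0.4 = 640 × 1.773 = 1135 K.
W_by = nCᵥ(T₁ − T₂) = (1.63)(20.79)(640 − 1135) = -16771 J.
Work on gas = −W_by = 16771 J.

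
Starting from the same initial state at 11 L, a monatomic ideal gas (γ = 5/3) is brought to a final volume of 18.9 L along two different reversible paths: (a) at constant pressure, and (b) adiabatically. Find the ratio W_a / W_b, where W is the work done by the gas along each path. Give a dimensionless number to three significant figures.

W_a / W_b ≈ 1.58

Path (a) isobaric: W = P₁(V₂ − V₁) → W_a/(P₁V₁) = 0.7182.
Path (b) adiabatic: W = P₁V₁(1 − (V₁/V₂)^(γ−1))/(γ−1) → W_b/(P₁V₁) = 0.4544.
W_a / W_b = 0.7182 / 0.4544 = 1.581.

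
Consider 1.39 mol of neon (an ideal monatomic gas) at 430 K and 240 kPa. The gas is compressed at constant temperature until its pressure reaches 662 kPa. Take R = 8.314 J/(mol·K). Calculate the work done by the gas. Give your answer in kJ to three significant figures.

Isothermal process: W = nRT ln(V₂/V₁) = nRT ln(P₁/P₂).
W = (1.39)(8.314)(430) × ln(240/662)
  = 4969 × ln(0.3625) = 4969 × -1.015
W_by_gas = -5042 J.

W ≈ -5.04 kJ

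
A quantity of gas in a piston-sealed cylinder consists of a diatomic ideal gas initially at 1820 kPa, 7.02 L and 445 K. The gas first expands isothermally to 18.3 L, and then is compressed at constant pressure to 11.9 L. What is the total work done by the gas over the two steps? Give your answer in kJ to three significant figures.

W_total ≈ 7.77 kJ

Step 1 (isothermal): W = P₁V₁ ln(V₂/V₁) = (12776) ln(18.3/7.02) = 12242 J.
After step 1: P = 698.2 kPa, V = 18.3 L, T = 445 K.
Step 2 (isobaric): W = PΔV = (698.2 kPa)(11.9 − 18.3 L) = -4468 J.
W_total = 12242 − 4468 = 7773 J.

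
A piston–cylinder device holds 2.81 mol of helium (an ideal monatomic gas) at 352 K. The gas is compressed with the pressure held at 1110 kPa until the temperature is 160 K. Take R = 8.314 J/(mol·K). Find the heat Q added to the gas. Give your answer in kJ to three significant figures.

Isobaric: W = nRΔT = (2.81)(8.314)(-192) = -4486 J.
ΔU = nCᵥΔT with Cᵥ = 3R/2: ΔU = (2.81)(12.47)(-192) = -6728 J.
Q = ΔU + W = -6728 − 4486 = -11214 J.

Q ≈ -11.2 kJ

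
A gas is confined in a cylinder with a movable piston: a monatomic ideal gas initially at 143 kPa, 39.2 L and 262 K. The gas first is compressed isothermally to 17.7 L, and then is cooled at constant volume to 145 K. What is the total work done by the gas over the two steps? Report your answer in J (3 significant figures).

W_total ≈ -4460 J

Step 1 (isothermal): W = P₁V₁ ln(V₂/V₁) = (5606) ln(17.7/39.2) = -4457 J.
Step 2 (isochoric): W = 0 (constant volume).
W_total = -4457 + 0 = -4457 J.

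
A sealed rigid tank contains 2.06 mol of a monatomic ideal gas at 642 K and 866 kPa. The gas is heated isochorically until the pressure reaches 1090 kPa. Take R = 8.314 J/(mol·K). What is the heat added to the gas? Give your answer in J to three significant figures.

Q ≈ 4270 J

Constant volume ⇒ W = 0, so Q = ΔU = nCᵥΔT with Cᵥ = 3R/2 = 12.47 J/(mol·K).
At constant V, T₂/T₁ = P₂/P₁ ⇒ ΔT = T₁(P₂/P₁ − 1) = 642·(1090/866 − 1) = 166.1 K.
ΔU = (2.06)(12.47)(166.1) = 4266 J.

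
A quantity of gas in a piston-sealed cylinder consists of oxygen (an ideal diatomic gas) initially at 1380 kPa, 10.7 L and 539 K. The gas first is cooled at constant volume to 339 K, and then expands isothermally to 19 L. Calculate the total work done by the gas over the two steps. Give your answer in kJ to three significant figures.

Step 1 (isochoric): W = 0 (constant volume).
After step 1: P = 867.9 kPa (V unchanged).
Step 2 (isothermal): W = P₁V₁ ln(V₂/V₁) = (9287) ln(19/10.7) = 5333 J.
W_total = 0 + 5333 = 5333 J.

W_total ≈ 5.33 kJ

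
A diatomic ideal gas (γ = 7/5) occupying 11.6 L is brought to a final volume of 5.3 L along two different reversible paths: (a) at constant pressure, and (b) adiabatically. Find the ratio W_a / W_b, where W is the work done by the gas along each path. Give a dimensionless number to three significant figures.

Path (a) isobaric: W = P₁(V₂ − V₁) → W_a/(P₁V₁) = -0.5431.
Path (b) adiabatic: W = P₁V₁(1 − (V₁/V₂)^(γ−1))/(γ−1) → W_b/(P₁V₁) = -0.9199.
W_a / W_b = -0.5431 / -0.9199 = 0.5904.

W_a / W_b ≈ 0.590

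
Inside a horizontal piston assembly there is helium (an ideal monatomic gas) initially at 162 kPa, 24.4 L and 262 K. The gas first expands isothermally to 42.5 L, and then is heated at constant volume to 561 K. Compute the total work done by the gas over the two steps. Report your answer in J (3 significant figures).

Step 1 (isothermal): W = P₁V₁ ln(V₂/V₁) = (3953) ln(42.5/24.4) = 2193 J.
Step 2 (isochoric): W = 0 (constant volume).
W_total = 2193 + 0 = 2193 J.

W_total ≈ 2190 J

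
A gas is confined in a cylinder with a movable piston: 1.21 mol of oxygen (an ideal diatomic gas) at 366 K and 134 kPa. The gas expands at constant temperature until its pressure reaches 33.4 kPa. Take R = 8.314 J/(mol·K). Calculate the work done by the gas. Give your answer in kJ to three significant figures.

Isothermal process: W = nRT ln(V₂/V₁) = nRT ln(P₁/P₂).
W = (1.21)(8.314)(366) × ln(134/33.4)
  = 3682 × ln(4.012) = 3682 × 1.389
W_by_gas = 5115 J.

W ≈ 5.12 kJ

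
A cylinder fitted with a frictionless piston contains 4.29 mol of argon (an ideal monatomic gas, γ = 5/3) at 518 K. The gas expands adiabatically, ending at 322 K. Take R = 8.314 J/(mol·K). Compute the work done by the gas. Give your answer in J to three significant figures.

Adiabatic ⇒ Q = 0, so W_by = −ΔU = nCᵥ(T₁ − T₂).
Cᵥ = 3R/2 = 12.47 J/(mol·K).
W = (4.29)(12.47)(518 − 322) = 10486 J.

W ≈ 10500 J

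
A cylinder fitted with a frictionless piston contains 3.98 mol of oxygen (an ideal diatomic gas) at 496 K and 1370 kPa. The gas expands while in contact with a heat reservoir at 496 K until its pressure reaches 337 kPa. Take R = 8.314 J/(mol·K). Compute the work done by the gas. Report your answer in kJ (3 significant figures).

W ≈ 23.0 kJ

Isothermal process: W = nRT ln(V₂/V₁) = nRT ln(P₁/P₂).
W = (3.98)(8.314)(496) × ln(1370/337)
  = 16413 × ln(4.065) = 16413 × 1.402
W_by_gas = 23018 J.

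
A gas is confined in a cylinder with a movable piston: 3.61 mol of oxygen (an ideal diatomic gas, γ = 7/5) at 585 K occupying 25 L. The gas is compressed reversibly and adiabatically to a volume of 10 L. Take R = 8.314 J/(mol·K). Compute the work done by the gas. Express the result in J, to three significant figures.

W ≈ -19400 J

Adiabatic: TV^(γ−1) = const with γ = 7/5.
T₂ = T₁ (V₁/V₂)^(γ−1) = 585 × (25/10)^0.4 = 585 × 1.443 = 844 K.
W_by = nCᵥ(T₁ − T₂) = (3.61)(20.79)(585 − 844) = -19432 J.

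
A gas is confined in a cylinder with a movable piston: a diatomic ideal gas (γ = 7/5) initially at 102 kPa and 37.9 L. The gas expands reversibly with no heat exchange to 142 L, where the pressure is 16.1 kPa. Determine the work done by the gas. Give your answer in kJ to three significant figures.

Adiabatic: W = (P₁V₁ − P₂V₂)/(γ − 1) with γ = 7/5.
P₁V₁ = 3866 J, P₂V₂ = 2286 J.
W = (3866 − 2286) / 0.4 = 3949 J.

W ≈ 3.95 kJ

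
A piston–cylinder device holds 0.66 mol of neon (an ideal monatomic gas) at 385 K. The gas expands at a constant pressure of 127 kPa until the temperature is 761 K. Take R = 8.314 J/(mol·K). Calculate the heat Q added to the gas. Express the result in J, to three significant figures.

Q ≈ 5160 J

Isobaric: W = nRΔT = (0.66)(8.314)(376) = 2063 J.
ΔU = nCᵥΔT with Cᵥ = 3R/2: ΔU = (0.66)(12.47)(376) = 3095 J.
Q = ΔU + W = 3095 + 2063 = 5158 J.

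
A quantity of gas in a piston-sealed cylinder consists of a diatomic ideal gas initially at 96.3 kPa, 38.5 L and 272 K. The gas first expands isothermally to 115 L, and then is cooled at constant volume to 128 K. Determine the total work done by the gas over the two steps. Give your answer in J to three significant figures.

Step 1 (isothermal): W = P₁V₁ ln(V₂/V₁) = (3708) ln(115/38.5) = 4057 J.
Step 2 (isochoric): W = 0 (constant volume).
W_total = 4057 + 0 = 4057 J.

W_total ≈ 4060 J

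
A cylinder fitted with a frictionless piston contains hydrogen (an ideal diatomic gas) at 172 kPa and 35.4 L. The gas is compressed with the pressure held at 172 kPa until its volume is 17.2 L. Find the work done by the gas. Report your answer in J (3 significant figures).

Isobaric: W = P ΔV.
W = (172 kPa)(17.2 − 35.4 L) = (172)(-18.2) = -3130 J.

W ≈ -3130 J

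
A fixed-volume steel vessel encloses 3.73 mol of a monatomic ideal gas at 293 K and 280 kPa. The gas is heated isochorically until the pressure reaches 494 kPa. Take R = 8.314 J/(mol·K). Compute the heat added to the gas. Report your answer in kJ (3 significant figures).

Constant volume ⇒ W = 0, so Q = ΔU = nCᵥΔT with Cᵥ = 3R/2 = 12.47 J/(mol·K).
At constant V, T₂/T₁ = P₂/P₁ ⇒ ΔT = T₁(P₂/P₁ − 1) = 293·(494/280 − 1) = 223.9 K.
ΔU = (3.73)(12.47)(223.9) = 10417 J.

Q ≈ 10.4 kJ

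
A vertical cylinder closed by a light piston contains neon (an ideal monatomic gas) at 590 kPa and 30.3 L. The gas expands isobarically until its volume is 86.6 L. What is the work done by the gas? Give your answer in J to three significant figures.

Isobaric: W = P ΔV.
W = (590 kPa)(86.6 − 30.3 L) = (590)(56.3) = 33217 J.

W ≈ 33200 J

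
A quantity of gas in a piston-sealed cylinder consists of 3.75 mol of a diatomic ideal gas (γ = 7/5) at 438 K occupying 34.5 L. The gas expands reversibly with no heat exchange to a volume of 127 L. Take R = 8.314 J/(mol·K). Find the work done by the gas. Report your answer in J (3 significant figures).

W ≈ 13900 J

Adiabatic: TV^(γ−1) = const with γ = 7/5.
T₂ = T₁ (V₁/V₂)^(γ−1) = 438 × (34.5/127)^0.4 = 438 × 0.5938 = 260.1 K.
W_by = nCᵥ(T₁ − T₂) = (3.75)(20.79)(438 − 260.1) = 13869 J.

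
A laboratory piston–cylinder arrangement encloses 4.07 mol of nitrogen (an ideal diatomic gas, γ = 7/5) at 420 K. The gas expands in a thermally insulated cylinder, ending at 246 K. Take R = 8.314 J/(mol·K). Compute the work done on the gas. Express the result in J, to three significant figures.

W ≈ -14700 J

Adiabatic ⇒ Q = 0, so W_by = −ΔU = nCᵥ(T₁ − T₂).
Cᵥ = 5R/2 = 20.79 J/(mol·K).
W = (4.07)(20.79)(420 − 246) = 14720 J.
Work on gas = −W_by = -14720 J.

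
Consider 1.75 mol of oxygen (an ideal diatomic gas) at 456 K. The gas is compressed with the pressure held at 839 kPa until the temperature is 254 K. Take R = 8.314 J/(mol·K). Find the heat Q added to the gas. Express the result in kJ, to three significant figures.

Isobaric: W = nRΔT = (1.75)(8.314)(-202) = -2939 J.
ΔU = nCᵥΔT with Cᵥ = 5R/2: ΔU = (1.75)(20.79)(-202) = -7347 J.
Q = ΔU + W = -7347 − 2939 = -10286 J.

Q ≈ -10.3 kJ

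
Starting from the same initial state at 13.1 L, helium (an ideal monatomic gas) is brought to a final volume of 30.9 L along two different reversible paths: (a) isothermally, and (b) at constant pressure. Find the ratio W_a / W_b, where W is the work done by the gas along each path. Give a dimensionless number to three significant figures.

W_a / W_b ≈ 0.632

Path (a) isothermal: W = P₁V₁ ln(V₂/V₁) → W_a/(P₁V₁) = 0.8581.
Path (b) isobaric: W = P₁(V₂ − V₁) → W_b/(P₁V₁) = 1.359.
W_a / W_b = 0.8581 / 1.359 = 0.6316.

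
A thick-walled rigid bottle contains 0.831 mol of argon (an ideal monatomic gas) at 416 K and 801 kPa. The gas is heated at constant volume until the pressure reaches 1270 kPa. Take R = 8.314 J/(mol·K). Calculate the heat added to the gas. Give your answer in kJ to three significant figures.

Q ≈ 2.52 kJ

Constant volume ⇒ W = 0, so Q = ΔU = nCᵥΔT with Cᵥ = 3R/2 = 12.47 J/(mol·K).
At constant V, T₂/T₁ = P₂/P₁ ⇒ ΔT = T₁(P₂/P₁ − 1) = 416·(1270/801 − 1) = 243.6 K.
ΔU = (0.831)(12.47)(243.6) = 2524 J.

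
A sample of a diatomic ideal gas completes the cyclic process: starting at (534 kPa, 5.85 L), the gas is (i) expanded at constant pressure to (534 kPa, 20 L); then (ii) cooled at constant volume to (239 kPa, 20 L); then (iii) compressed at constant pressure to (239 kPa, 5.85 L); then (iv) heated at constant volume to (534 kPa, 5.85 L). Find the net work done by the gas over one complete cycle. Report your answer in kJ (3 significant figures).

Constant-volume legs do no work.
W(i) = (534)(20 − 5.85) = 7556 J; W(iii) = (239)(5.85 − 20) = -3382 J.
W_net = 7556 − 3382 = 4174 J (the clockwise enclosed area).

W_net ≈ 4.17 kJ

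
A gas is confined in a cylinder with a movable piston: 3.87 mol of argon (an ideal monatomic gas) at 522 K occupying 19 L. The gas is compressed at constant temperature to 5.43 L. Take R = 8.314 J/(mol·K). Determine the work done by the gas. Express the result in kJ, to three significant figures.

W ≈ -21.0 kJ

Isothermal: W = nRT ln(V₂/V₁).
W = (3.87)(8.314)(522) × ln(5.43/19)
  = 16795 × -1.252
W_by_gas = -21036 J.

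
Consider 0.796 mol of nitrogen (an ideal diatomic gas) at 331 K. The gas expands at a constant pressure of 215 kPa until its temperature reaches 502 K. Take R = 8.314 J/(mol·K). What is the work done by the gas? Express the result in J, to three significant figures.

Isobaric: W = P ΔV = nR ΔT.
W = (0.796)(8.314)(502 − 331) = 1132 J.

W ≈ 1130 J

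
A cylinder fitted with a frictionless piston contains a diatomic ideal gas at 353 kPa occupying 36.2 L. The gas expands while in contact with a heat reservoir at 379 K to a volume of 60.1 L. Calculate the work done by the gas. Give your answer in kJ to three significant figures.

Isothermal: W = nRT ln(V₂/V₁) = P₁V₁ ln(V₂/V₁).
P₁V₁ = (353 kPa)(36.2 L) = 12779 J.
W = 12779 × ln(60.1/36.2) = 12779 × 0.507
W_by_gas = 6478 J.

W ≈ 6.48 kJ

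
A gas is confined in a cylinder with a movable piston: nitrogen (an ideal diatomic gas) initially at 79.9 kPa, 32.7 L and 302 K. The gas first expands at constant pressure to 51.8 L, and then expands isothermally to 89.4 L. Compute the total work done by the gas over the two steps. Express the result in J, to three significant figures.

Step 1 (isobaric): W = PΔV = (79.9 kPa)(51.8 − 32.7 L) = 1526 J.
After step 1: P = 79.9 kPa, V = 51.8 L, T = 478.4 K.
Step 2 (isothermal): W = P₁V₁ ln(V₂/V₁) = (4139) ln(89.4/51.8) = 2259 J.
W_total = 1526 + 2259 = 3785 J.

W_total ≈ 3780 J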